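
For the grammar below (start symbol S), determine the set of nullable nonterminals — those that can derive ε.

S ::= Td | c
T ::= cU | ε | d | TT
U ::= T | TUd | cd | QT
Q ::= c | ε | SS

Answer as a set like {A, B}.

Directly nullable (have an ε-rule): {Q, T}.
U is nullable via U -> T (every symbol on the right is already known nullable).
Not nullable: S — each has a terminal in every rule's right-hand side or depends on a non-nullable symbol.

{Q, T, U}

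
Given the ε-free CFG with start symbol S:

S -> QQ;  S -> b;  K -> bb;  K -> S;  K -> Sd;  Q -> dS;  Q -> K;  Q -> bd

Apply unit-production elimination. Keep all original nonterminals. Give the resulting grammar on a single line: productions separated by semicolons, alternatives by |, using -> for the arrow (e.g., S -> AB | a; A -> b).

S -> b | QQ; K -> b | QQ | Sd | bb; Q -> b | QQ | Sd | bb | bd | dS

Unit productions: K->S, Q->K.
Unit pairs (A ⇒* B via units): (K,S), (Q,K), (Q,S).
S: inherits non-unit rules of {S} → QQ | b.
K: inherits non-unit rules of {K, S} → QQ | Sd | b | bb.
Q: inherits non-unit rules of {K, Q, S} → QQ | Sd | b | bb | bd | dS.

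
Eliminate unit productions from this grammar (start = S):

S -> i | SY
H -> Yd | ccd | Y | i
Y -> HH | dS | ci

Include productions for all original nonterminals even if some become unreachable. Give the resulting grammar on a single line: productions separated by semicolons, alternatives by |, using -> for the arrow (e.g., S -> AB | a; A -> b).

S -> i | SY; H -> i | HH | Yd | ci | dS | ccd; Y -> HH | ci | dS

Unit productions: H->Y.
Unit pairs (A ⇒* B via units): (H,Y).
S: inherits non-unit rules of {S} → SY | i.
H: inherits non-unit rules of {H, Y} → HH | Yd | ccd | ci | dS | i.
Y: inherits non-unit rules of {Y} → HH | ci | dS.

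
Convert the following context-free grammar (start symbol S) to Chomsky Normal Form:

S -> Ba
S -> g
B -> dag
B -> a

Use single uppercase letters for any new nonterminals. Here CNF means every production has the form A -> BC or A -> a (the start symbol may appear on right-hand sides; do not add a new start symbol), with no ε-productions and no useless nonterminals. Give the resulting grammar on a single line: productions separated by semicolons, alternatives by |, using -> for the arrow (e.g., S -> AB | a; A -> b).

S -> g | BC; A -> d; B -> a | AE; C -> a; D -> g; E -> CD

No ε-productions.
No unit productions to eliminate.
TERM: introduce C -> a, A -> d, D -> g and substitute in every rule of length ≥2.
BIN: B -> ACD becomes B -> AE, E -> CD.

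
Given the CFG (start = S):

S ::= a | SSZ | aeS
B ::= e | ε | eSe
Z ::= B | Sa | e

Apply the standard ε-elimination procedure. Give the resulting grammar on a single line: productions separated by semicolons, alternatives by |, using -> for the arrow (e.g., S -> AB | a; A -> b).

S -> a | SS | SSZ | aeS; B -> e | eSe; Z -> B | e | Sa

Nullable set: {B, Z}.
S -> SSZ: Z nullable, giving SS | SSZ.
Drop B -> ε.
Z -> B: B nullable, giving B.
Unchanged (no nullable symbols): S -> a; S -> aeS; B -> e; B -> eSe; Z -> Sa; Z -> e.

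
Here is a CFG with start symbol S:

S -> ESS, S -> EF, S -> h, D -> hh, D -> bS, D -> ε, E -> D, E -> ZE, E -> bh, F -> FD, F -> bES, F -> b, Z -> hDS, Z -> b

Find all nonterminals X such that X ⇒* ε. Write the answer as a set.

{D, E}

Directly nullable (have an ε-rule): {D}.
E is nullable via E -> D (every symbol on the right is already known nullable).
Not nullable: F, S, Z — each has a terminal in every rule's right-hand side or depends on a non-nullable symbol.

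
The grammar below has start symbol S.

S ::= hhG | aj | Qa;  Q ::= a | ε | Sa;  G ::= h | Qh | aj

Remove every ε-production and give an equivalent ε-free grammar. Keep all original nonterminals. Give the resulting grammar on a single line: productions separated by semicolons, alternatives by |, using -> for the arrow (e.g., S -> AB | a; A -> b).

Nullable set: {Q}.
S -> Qa: Q nullable, giving Qa | a.
G -> Qh: Q nullable, giving Qh | h.
Drop Q -> ε.
Unchanged (no nullable symbols): S -> aj; S -> hhG; G -> aj; G -> h; Q -> Sa; Q -> a.

S -> a | Qa | aj | hhG; G -> h | Qh | aj; Q -> a | Sa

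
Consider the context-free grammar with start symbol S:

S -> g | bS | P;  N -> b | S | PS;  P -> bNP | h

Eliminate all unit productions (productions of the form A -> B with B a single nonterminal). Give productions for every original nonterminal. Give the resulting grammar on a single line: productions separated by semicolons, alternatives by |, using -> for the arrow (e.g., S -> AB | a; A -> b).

S -> g | h | bS | bNP; N -> b | g | h | PS | bS | bNP; P -> h | bNP

Unit productions: N->S, S->P.
Unit pairs (A ⇒* B via units): (N,P), (N,S), (S,P).
S: inherits non-unit rules of {P, S} → bNP | bS | g | h.
N: inherits non-unit rules of {N, P, S} → PS | b | bNP | bS | g | h.
P: inherits non-unit rules of {P} → bNP | h.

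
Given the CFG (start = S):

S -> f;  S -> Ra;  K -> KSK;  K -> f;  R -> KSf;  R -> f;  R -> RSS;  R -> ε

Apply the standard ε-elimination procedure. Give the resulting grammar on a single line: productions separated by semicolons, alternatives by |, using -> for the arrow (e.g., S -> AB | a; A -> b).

Nullable set: {R}.
S -> Ra: R nullable, giving Ra | a.
Drop R -> ε.
R -> RSS: R nullable, giving RSS | SS.
Unchanged (no nullable symbols): S -> f; K -> KSK; K -> f; R -> KSf; R -> f.

S -> a | f | Ra; K -> f | KSK; R -> f | SS | KSf | RSS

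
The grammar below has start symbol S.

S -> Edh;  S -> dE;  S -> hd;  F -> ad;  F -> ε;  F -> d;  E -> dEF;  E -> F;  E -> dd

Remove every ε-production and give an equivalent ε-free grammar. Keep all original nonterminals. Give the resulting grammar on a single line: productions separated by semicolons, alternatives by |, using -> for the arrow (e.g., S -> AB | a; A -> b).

S -> d | dE | dh | hd | Edh; E -> F | d | dE | dF | dd | dEF; F -> d | ad

Nullable set: {E, F}.
S -> Edh: E nullable, giving Edh | dh.
S -> dE: E nullable, giving d | dE.
E -> F: F nullable, giving F.
E -> dEF: E, F nullable, giving d | dE | dEF | dF.
Drop F -> ε.
Unchanged (no nullable symbols): S -> hd; E -> dd; F -> ad; F -> d.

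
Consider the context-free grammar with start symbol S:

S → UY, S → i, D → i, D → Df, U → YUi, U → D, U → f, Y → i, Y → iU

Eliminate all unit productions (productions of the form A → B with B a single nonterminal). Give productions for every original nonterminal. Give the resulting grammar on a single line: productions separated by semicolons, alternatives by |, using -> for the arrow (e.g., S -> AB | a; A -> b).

Unit productions: U->D.
Unit pairs (A ⇒* B via units): (U,D).
S: inherits non-unit rules of {S} → UY | i.
D: inherits non-unit rules of {D} → Df | i.
U: inherits non-unit rules of {D, U} → Df | YUi | f | i.
Y: inherits non-unit rules of {Y} → i | iU.

S -> i | UY; D -> i | Df; U -> f | i | Df | YUi; Y -> i | iU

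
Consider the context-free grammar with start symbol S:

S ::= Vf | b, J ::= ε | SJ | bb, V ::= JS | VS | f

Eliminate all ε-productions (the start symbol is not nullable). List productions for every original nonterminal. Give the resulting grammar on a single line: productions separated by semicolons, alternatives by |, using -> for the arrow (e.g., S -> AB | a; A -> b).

Nullable set: {J}.
Drop J -> ε.
J -> SJ: J nullable, giving S | SJ.
V -> JS: J nullable, giving JS | S.
Unchanged (no nullable symbols): S -> Vf; S -> b; J -> bb; V -> VS; V -> f.

S -> b | Vf; J -> S | SJ | bb; V -> S | f | JS | VS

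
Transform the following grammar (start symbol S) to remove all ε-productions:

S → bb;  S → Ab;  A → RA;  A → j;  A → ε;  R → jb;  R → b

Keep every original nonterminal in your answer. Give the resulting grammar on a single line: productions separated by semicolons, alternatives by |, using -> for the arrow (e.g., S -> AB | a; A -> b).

S -> b | Ab | bb; A -> R | j | RA; R -> b | jb

Nullable set: {A}.
S -> Ab: A nullable, giving Ab | b.
Drop A -> ε.
A -> RA: A nullable, giving R | RA.
Unchanged (no nullable symbols): S -> bb; A -> j; R -> b; R -> jb.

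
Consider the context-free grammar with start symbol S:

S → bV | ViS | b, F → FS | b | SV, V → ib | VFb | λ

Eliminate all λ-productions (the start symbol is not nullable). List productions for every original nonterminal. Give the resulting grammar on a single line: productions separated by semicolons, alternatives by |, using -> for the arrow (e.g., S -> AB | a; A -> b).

Nullable set: {V}.
S -> ViS: V nullable, giving ViS | iS.
S -> bV: V nullable, giving b | bV.
F -> SV: V nullable, giving S | SV.
Drop V -> λ.
V -> VFb: V nullable, giving Fb | VFb.
Unchanged (no nullable symbols): S -> b; F -> FS; F -> b; V -> ib.

S -> b | bV | iS | ViS; F -> S | b | FS | SV; V -> Fb | ib | VFb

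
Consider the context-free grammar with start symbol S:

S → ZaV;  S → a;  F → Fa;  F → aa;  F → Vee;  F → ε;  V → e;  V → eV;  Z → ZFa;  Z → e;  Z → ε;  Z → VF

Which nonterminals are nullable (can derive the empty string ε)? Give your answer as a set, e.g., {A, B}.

Directly nullable (have an ε-rule): {F, Z}.
Not nullable: S, V — each has a terminal in every rule's right-hand side or depends on a non-nullable symbol.

{F, Z}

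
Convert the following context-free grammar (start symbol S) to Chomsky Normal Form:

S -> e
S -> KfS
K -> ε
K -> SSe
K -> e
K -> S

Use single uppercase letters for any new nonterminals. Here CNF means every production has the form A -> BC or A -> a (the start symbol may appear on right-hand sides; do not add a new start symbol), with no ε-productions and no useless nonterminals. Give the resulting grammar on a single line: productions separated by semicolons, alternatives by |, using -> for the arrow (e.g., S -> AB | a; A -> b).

Nullable: {K}; after ε-elimination: S -> e | fS | KfS; K -> S | e | SSe.
After unit-elimination: S -> e | fS | KfS; K -> e | fS | KfS | SSe.
TERM: introduce B -> e, A -> f and substitute in every rule of length ≥2.
BIN: K -> KAS becomes K -> KC, C -> AS; K -> SSB becomes K -> SD, D -> SB; S -> KAS becomes S -> KE, E -> AS.

S -> e | AS | KE; A -> f; B -> e; C -> AS; D -> SB; E -> AS; K -> e | AS | KC | SD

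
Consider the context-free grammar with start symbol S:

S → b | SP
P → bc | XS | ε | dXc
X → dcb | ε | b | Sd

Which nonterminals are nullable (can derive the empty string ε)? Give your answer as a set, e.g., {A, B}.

{P, X}

Directly nullable (have an ε-rule): {P, X}.
Not nullable: S — each has a terminal in every rule's right-hand side or depends on a non-nullable symbol.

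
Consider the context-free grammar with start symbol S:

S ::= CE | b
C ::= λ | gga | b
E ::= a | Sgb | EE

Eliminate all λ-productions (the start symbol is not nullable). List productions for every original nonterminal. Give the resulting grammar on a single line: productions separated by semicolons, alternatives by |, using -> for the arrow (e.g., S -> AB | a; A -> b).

Nullable set: {C}.
S -> CE: C nullable, giving CE | E.
Drop C -> λ.
Unchanged (no nullable symbols): S -> b; C -> b; C -> gga; E -> EE; E -> Sgb; E -> a.

S -> E | b | CE; C -> b | gga; E -> a | EE | Sgb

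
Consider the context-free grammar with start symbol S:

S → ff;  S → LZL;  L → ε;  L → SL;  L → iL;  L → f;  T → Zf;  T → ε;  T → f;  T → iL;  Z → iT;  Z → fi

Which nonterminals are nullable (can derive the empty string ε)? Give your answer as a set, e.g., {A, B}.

{L, T}

Directly nullable (have an ε-rule): {L, T}.
Not nullable: S, Z — each has a terminal in every rule's right-hand side or depends on a non-nullable symbol.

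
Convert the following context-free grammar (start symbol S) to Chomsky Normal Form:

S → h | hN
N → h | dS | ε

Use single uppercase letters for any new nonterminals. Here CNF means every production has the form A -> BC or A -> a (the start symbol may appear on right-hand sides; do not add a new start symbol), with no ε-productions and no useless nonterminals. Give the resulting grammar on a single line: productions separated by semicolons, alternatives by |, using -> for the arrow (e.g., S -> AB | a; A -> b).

S -> h | BN; A -> d; B -> h; N -> h | AS

Nullable: {N}; after ε-elimination: S -> h | hN; N -> h | dS.
No unit productions to eliminate.
TERM: introduce A -> d, B -> h and substitute in every rule of length ≥2.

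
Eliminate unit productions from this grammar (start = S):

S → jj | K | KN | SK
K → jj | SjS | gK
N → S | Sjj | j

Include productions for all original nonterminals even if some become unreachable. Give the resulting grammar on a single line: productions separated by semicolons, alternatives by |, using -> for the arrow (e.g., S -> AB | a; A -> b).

Unit productions: N->S, S->K.
Unit pairs (A ⇒* B via units): (N,K), (N,S), (S,K).
S: inherits non-unit rules of {K, S} → KN | SK | SjS | gK | jj.
K: inherits non-unit rules of {K} → SjS | gK | jj.
N: inherits non-unit rules of {K, N, S} → KN | SK | SjS | Sjj | gK | j | jj.

S -> KN | SK | gK | jj | SjS; K -> gK | jj | SjS; N -> j | KN | SK | gK | jj | SjS | Sjj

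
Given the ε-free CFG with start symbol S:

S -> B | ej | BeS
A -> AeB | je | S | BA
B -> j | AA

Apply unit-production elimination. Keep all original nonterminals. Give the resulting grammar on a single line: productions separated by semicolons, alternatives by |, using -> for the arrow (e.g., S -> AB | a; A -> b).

Unit productions: A->S, S->B.
Unit pairs (A ⇒* B via units): (A,B), (A,S), (S,B).
S: inherits non-unit rules of {B, S} → AA | BeS | ej | j.
A: inherits non-unit rules of {A, B, S} → AA | AeB | BA | BeS | ej | j | je.
B: inherits non-unit rules of {B} → AA | j.

S -> j | AA | ej | BeS; A -> j | AA | BA | ej | je | AeB | BeS; B -> j | AA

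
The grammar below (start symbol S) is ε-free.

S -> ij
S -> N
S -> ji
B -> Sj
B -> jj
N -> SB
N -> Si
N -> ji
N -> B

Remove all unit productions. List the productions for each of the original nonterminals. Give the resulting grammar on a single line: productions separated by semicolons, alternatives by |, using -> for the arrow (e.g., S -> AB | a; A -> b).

Unit productions: N->B, S->N.
Unit pairs (A ⇒* B via units): (N,B), (S,B), (S,N).
S: inherits non-unit rules of {B, N, S} → SB | Si | Sj | ij | ji | jj.
B: inherits non-unit rules of {B} → Sj | jj.
N: inherits non-unit rules of {B, N} → SB | Si | Sj | ji | jj.

S -> SB | Si | Sj | ij | ji | jj; B -> Sj | jj; N -> SB | Si | Sj | ji | jj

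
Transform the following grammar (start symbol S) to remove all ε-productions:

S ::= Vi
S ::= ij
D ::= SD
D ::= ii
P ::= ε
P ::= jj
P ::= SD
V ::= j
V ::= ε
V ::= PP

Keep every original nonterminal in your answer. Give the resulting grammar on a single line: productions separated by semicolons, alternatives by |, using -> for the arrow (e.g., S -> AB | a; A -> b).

Nullable set: {P, V}.
S -> Vi: V nullable, giving Vi | i.
Drop P -> ε.
Drop V -> ε.
V -> PP: P, P nullable, giving P | PP.
Unchanged (no nullable symbols): S -> ij; D -> SD; D -> ii; P -> SD; P -> jj; V -> j.

S -> i | Vi | ij; D -> SD | ii; P -> SD | jj; V -> P | j | PP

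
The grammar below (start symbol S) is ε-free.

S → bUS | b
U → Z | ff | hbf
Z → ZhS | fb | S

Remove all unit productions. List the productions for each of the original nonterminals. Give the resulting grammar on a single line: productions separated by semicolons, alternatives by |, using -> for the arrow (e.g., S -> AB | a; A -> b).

Unit productions: U->Z, Z->S.
Unit pairs (A ⇒* B via units): (U,S), (U,Z), (Z,S).
S: inherits non-unit rules of {S} → b | bUS.
U: inherits non-unit rules of {S, U, Z} → ZhS | b | bUS | fb | ff | hbf.
Z: inherits non-unit rules of {S, Z} → ZhS | b | bUS | fb.

S -> b | bUS; U -> b | fb | ff | ZhS | bUS | hbf; Z -> b | fb | ZhS | bUS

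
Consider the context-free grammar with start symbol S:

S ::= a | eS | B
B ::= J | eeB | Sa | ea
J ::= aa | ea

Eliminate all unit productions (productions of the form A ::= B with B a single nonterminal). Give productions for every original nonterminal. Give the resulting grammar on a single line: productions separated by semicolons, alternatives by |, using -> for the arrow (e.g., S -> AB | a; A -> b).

Unit productions: B->J, S->B.
Unit pairs (A ⇒* B via units): (B,J), (S,B), (S,J).
S: inherits non-unit rules of {B, J, S} → Sa | a | aa | eS | ea | eeB.
B: inherits non-unit rules of {B, J} → Sa | aa | ea | eeB.
J: inherits non-unit rules of {J} → aa | ea.

S -> a | Sa | aa | eS | ea | eeB; B -> Sa | aa | ea | eeB; J -> aa | ea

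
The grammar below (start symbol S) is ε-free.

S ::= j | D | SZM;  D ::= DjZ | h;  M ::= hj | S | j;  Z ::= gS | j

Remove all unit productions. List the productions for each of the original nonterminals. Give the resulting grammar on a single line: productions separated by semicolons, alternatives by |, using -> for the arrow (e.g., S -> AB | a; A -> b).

S -> h | j | DjZ | SZM; D -> h | DjZ; M -> h | j | hj | DjZ | SZM; Z -> j | gS

Unit productions: M->S, S->D.
Unit pairs (A ⇒* B via units): (M,D), (M,S), (S,D).
S: inherits non-unit rules of {D, S} → DjZ | SZM | h | j.
D: inherits non-unit rules of {D} → DjZ | h.
M: inherits non-unit rules of {D, M, S} → DjZ | SZM | h | hj | j.
Z: inherits non-unit rules of {Z} → gS | j.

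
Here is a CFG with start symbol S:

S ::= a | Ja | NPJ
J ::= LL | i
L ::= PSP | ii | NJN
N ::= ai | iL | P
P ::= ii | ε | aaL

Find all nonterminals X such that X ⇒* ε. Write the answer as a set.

Directly nullable (have an ε-rule): {P}.
N is nullable via N -> P (every symbol on the right is already known nullable).
Not nullable: J, L, S — each has a terminal in every rule's right-hand side or depends on a non-nullable symbol.

{N, P}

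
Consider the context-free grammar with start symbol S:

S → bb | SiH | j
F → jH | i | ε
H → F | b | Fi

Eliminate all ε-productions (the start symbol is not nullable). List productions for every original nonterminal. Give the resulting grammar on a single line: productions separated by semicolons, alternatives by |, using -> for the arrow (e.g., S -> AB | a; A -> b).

S -> j | Si | bb | SiH; F -> i | j | jH; H -> F | b | i | Fi

Nullable set: {F, H}.
S -> SiH: H nullable, giving Si | SiH.
Drop F -> ε.
F -> jH: H nullable, giving j | jH.
H -> F: F nullable, giving F.
H -> Fi: F nullable, giving Fi | i.
Unchanged (no nullable symbols): S -> bb; S -> j; F -> i; H -> b.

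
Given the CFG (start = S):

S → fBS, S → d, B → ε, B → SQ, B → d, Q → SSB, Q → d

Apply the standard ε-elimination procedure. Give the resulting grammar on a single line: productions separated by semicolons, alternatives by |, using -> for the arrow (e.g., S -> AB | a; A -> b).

Nullable set: {B}.
S -> fBS: B nullable, giving fBS | fS.
Drop B -> ε.
Q -> SSB: B nullable, giving SS | SSB.
Unchanged (no nullable symbols): S -> d; B -> SQ; B -> d; Q -> d.

S -> d | fS | fBS; B -> d | SQ; Q -> d | SS | SSB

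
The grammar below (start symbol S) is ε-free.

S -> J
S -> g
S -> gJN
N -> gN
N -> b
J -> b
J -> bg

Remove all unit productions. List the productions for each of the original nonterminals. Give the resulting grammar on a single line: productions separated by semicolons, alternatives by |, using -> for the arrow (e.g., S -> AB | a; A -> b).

S -> b | g | bg | gJN; J -> b | bg; N -> b | gN

Unit productions: S->J.
Unit pairs (A ⇒* B via units): (S,J).
S: inherits non-unit rules of {J, S} → b | bg | g | gJN.
J: inherits non-unit rules of {J} → b | bg.
N: inherits non-unit rules of {N} → b | gN.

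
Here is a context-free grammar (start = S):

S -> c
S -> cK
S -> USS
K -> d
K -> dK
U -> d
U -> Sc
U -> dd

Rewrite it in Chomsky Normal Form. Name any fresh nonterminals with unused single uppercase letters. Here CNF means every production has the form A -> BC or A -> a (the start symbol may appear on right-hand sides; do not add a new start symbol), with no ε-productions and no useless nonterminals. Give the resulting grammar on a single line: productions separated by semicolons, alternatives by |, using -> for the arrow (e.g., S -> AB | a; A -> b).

No ε-productions.
No unit productions to eliminate.
TERM: introduce B -> c, A -> d and substitute in every rule of length ≥2.
BIN: S -> USS becomes S -> UC, C -> SS.

S -> c | BK | UC; A -> d; B -> c; C -> SS; K -> d | AK; U -> d | AA | SB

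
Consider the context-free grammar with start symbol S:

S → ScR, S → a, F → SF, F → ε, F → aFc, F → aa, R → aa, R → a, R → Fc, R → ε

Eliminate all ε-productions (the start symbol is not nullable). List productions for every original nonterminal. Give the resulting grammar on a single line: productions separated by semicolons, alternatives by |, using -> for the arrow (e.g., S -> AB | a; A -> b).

S -> a | Sc | ScR; F -> S | SF | aa | ac | aFc; R -> a | c | Fc | aa

Nullable set: {F, R}.
S -> ScR: R nullable, giving Sc | ScR.
Drop F -> ε.
F -> SF: F nullable, giving S | SF.
F -> aFc: F nullable, giving aFc | ac.
Drop R -> ε.
R -> Fc: F nullable, giving Fc | c.
Unchanged (no nullable symbols): S -> a; F -> aa; R -> a; R -> aa.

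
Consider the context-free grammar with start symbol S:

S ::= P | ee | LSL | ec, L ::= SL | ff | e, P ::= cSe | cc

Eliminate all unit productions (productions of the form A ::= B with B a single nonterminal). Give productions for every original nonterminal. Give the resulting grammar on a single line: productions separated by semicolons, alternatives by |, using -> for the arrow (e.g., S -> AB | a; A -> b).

Unit productions: S->P.
Unit pairs (A ⇒* B via units): (S,P).
S: inherits non-unit rules of {P, S} → LSL | cSe | cc | ec | ee.
L: inherits non-unit rules of {L} → SL | e | ff.
P: inherits non-unit rules of {P} → cSe | cc.

S -> cc | ec | ee | LSL | cSe; L -> e | SL | ff; P -> cc | cSe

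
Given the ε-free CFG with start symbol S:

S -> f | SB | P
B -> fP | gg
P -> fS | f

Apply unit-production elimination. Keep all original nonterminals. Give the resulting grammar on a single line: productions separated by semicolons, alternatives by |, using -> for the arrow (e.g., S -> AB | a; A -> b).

S -> f | SB | fS; B -> fP | gg; P -> f | fS

Unit productions: S->P.
Unit pairs (A ⇒* B via units): (S,P).
S: inherits non-unit rules of {P, S} → SB | f | fS.
B: inherits non-unit rules of {B} → fP | gg.
P: inherits non-unit rules of {P} → f | fS.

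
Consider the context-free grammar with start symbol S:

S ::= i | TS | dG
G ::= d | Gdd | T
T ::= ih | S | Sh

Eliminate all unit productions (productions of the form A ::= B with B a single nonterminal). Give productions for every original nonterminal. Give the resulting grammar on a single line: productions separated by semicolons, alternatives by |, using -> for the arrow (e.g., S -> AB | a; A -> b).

S -> i | TS | dG; G -> d | i | Sh | TS | dG | ih | Gdd; T -> i | Sh | TS | dG | ih

Unit productions: G->T, T->S.
Unit pairs (A ⇒* B via units): (G,S), (G,T), (T,S).
S: inherits non-unit rules of {S} → TS | dG | i.
G: inherits non-unit rules of {G, S, T} → Gdd | Sh | TS | d | dG | i | ih.
T: inherits non-unit rules of {S, T} → Sh | TS | dG | i | ih.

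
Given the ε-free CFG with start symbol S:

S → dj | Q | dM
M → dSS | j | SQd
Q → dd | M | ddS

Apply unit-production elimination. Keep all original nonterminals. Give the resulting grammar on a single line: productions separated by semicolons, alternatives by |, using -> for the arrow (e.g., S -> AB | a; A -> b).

S -> j | dM | dd | dj | SQd | dSS | ddS; M -> j | SQd | dSS; Q -> j | dd | SQd | dSS | ddS

Unit productions: Q->M, S->Q.
Unit pairs (A ⇒* B via units): (Q,M), (S,M), (S,Q).
S: inherits non-unit rules of {M, Q, S} → SQd | dM | dSS | dd | ddS | dj | j.
M: inherits non-unit rules of {M} → SQd | dSS | j.
Q: inherits non-unit rules of {M, Q} → SQd | dSS | dd | ddS | j.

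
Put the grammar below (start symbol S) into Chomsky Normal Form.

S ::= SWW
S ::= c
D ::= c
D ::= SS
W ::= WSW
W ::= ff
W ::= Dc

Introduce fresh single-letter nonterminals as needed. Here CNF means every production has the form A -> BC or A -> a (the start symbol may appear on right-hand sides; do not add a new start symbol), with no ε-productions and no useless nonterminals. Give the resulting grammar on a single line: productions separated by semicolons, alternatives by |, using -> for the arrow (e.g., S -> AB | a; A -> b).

No ε-productions.
No unit productions to eliminate.
TERM: introduce A -> c, B -> f and substitute in every rule of length ≥2.
BIN: S -> SWW becomes S -> SC, C -> WW; W -> WSW becomes W -> WE, E -> SW.

S -> c | SC; A -> c; B -> f; C -> WW; D -> c | SS; E -> SW; W -> BB | DA | WE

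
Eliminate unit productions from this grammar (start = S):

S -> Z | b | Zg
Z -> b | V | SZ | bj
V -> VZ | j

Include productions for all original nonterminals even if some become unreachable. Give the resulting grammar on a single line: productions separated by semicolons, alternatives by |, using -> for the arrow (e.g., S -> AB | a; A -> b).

S -> b | j | SZ | VZ | Zg | bj; V -> j | VZ; Z -> b | j | SZ | VZ | bj

Unit productions: S->Z, Z->V.
Unit pairs (A ⇒* B via units): (S,V), (S,Z), (Z,V).
S: inherits non-unit rules of {S, V, Z} → SZ | VZ | Zg | b | bj | j.
V: inherits non-unit rules of {V} → VZ | j.
Z: inherits non-unit rules of {V, Z} → SZ | VZ | b | bj | j.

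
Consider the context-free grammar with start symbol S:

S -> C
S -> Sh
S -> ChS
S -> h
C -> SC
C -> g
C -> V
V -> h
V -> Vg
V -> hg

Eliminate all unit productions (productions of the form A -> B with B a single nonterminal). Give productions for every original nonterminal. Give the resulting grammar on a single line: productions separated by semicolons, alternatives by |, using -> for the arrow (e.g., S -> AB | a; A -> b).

S -> g | h | SC | Sh | Vg | hg | ChS; C -> g | h | SC | Vg | hg; V -> h | Vg | hg

Unit productions: C->V, S->C.
Unit pairs (A ⇒* B via units): (C,V), (S,C), (S,V).
S: inherits non-unit rules of {C, S, V} → ChS | SC | Sh | Vg | g | h | hg.
C: inherits non-unit rules of {C, V} → SC | Vg | g | h | hg.
V: inherits non-unit rules of {V} → Vg | h | hg.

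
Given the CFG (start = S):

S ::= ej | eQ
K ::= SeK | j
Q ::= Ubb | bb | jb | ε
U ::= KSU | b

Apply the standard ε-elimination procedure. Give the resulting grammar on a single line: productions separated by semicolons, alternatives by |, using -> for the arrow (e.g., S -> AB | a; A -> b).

Nullable set: {Q}.
S -> eQ: Q nullable, giving e | eQ.
Drop Q -> ε.
Unchanged (no nullable symbols): S -> ej; K -> SeK; K -> j; Q -> Ubb; Q -> bb; Q -> jb; U -> KSU; U -> b.

S -> e | eQ | ej; K -> j | SeK; Q -> bb | jb | Ubb; U -> b | KSU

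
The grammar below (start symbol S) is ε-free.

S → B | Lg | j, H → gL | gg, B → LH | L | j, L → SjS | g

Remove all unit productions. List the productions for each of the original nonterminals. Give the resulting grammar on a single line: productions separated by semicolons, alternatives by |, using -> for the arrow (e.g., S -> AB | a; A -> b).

Unit productions: B->L, S->B.
Unit pairs (A ⇒* B via units): (B,L), (S,B), (S,L).
S: inherits non-unit rules of {B, L, S} → LH | Lg | SjS | g | j.
B: inherits non-unit rules of {B, L} → LH | SjS | g | j.
H: inherits non-unit rules of {H} → gL | gg.
L: inherits non-unit rules of {L} → SjS | g.

S -> g | j | LH | Lg | SjS; B -> g | j | LH | SjS; H -> gL | gg; L -> g | SjS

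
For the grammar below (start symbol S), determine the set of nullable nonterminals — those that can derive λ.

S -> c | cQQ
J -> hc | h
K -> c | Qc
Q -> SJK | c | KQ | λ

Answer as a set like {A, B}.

Directly nullable (have an ε-rule): {Q}.
Not nullable: J, K, S — each has a terminal in every rule's right-hand side or depends on a non-nullable symbol.

{Q}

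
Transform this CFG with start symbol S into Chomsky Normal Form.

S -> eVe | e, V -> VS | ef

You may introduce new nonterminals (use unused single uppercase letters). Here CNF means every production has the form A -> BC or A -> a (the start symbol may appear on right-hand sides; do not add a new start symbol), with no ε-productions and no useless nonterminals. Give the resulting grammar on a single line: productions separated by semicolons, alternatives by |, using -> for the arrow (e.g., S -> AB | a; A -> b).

No ε-productions.
No unit productions to eliminate.
TERM: introduce A -> e, B -> f and substitute in every rule of length ≥2.
BIN: S -> AVA becomes S -> AC, C -> VA.

S -> e | AC; A -> e; B -> f; C -> VA; V -> AB | VS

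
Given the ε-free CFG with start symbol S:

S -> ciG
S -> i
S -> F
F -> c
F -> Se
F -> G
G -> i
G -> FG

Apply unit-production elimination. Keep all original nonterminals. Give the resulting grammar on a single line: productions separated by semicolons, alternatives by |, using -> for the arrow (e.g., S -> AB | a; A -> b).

Unit productions: F->G, S->F.
Unit pairs (A ⇒* B via units): (F,G), (S,F), (S,G).
S: inherits non-unit rules of {F, G, S} → FG | Se | c | ciG | i.
F: inherits non-unit rules of {F, G} → FG | Se | c | i.
G: inherits non-unit rules of {G} → FG | i.

S -> c | i | FG | Se | ciG; F -> c | i | FG | Se; G -> i | FG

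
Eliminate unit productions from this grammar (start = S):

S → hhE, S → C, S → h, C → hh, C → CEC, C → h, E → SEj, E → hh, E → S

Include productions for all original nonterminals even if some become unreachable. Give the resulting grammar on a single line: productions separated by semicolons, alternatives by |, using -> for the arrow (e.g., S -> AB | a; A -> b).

S -> h | hh | CEC | hhE; C -> h | hh | CEC; E -> h | hh | CEC | SEj | hhE

Unit productions: E->S, S->C.
Unit pairs (A ⇒* B via units): (E,C), (E,S), (S,C).
S: inherits non-unit rules of {C, S} → CEC | h | hh | hhE.
C: inherits non-unit rules of {C} → CEC | h | hh.
E: inherits non-unit rules of {C, E, S} → CEC | SEj | h | hh | hhE.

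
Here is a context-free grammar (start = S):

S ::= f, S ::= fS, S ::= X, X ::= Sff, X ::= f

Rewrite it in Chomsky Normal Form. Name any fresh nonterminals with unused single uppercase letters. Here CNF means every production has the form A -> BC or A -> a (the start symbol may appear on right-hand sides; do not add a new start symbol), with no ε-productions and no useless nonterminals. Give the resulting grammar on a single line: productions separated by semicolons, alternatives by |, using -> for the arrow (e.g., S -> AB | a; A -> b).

No ε-productions.
After unit-elimination: S -> f | fS | Sff; X -> f | Sff.
TERM: introduce A -> f and substitute in every rule of length ≥2.
BIN: S -> SAA becomes S -> SB, B -> AA; X -> SAA becomes X -> SC, C -> AA.
Drop unreachable/unproductive: X.

S -> f | AS | SB; A -> f; B -> AA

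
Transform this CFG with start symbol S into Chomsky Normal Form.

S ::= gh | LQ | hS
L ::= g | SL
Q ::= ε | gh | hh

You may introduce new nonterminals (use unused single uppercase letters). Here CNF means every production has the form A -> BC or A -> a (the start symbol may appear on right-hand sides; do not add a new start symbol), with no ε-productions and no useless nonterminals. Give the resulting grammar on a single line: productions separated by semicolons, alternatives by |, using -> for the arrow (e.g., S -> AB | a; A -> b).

Nullable: {Q}; after ε-elimination: S -> L | LQ | gh | hS; L -> g | SL; Q -> gh | hh.
After unit-elimination: S -> g | LQ | SL | gh | hS; L -> g | SL; Q -> gh | hh.
TERM: introduce A -> g, B -> h and substitute in every rule of length ≥2.

S -> g | AB | BS | LQ | SL; A -> g; B -> h; L -> g | SL; Q -> AB | BB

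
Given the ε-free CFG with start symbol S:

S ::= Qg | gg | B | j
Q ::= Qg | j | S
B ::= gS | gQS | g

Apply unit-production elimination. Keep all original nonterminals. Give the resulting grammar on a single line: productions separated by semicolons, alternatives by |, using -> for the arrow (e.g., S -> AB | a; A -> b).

S -> g | j | Qg | gS | gg | gQS; B -> g | gS | gQS; Q -> g | j | Qg | gS | gg | gQS

Unit productions: Q->S, S->B.
Unit pairs (A ⇒* B via units): (Q,B), (Q,S), (S,B).
S: inherits non-unit rules of {B, S} → Qg | g | gQS | gS | gg | j.
B: inherits non-unit rules of {B} → g | gQS | gS.
Q: inherits non-unit rules of {B, Q, S} → Qg | g | gQS | gS | gg | j.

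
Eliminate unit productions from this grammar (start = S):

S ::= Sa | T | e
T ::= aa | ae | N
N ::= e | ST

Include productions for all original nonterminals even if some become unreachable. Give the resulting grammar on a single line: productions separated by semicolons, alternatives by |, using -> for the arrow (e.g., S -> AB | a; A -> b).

Unit productions: S->T, T->N.
Unit pairs (A ⇒* B via units): (S,N), (S,T), (T,N).
S: inherits non-unit rules of {N, S, T} → ST | Sa | aa | ae | e.
N: inherits non-unit rules of {N} → ST | e.
T: inherits non-unit rules of {N, T} → ST | aa | ae | e.

S -> e | ST | Sa | aa | ae; N -> e | ST; T -> e | ST | aa | ae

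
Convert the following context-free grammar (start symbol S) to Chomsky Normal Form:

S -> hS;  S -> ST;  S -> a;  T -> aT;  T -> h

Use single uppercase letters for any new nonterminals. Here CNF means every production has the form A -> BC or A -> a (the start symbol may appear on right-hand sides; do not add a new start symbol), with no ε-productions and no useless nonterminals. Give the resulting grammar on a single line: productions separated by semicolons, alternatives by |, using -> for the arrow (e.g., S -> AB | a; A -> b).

S -> a | AS | ST; A -> h; B -> a; T -> h | BT

No ε-productions.
No unit productions to eliminate.
TERM: introduce B -> a, A -> h and substitute in every rule of length ≥2.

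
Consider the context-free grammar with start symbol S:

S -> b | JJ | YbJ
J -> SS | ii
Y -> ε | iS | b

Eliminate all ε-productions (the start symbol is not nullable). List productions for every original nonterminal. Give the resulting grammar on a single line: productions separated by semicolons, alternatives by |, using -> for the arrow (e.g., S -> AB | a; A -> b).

Nullable set: {Y}.
S -> YbJ: Y nullable, giving YbJ | bJ.
Drop Y -> ε.
Unchanged (no nullable symbols): S -> JJ; S -> b; J -> SS; J -> ii; Y -> b; Y -> iS.

S -> b | JJ | bJ | YbJ; J -> SS | ii; Y -> b | iS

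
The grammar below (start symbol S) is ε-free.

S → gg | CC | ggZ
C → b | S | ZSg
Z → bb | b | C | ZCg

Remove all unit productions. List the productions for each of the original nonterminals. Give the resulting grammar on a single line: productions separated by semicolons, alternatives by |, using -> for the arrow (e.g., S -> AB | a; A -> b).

Unit productions: C->S, Z->C.
Unit pairs (A ⇒* B via units): (C,S), (Z,C), (Z,S).
S: inherits non-unit rules of {S} → CC | gg | ggZ.
C: inherits non-unit rules of {C, S} → CC | ZSg | b | gg | ggZ.
Z: inherits non-unit rules of {C, S, Z} → CC | ZCg | ZSg | b | bb | gg | ggZ.

S -> CC | gg | ggZ; C -> b | CC | gg | ZSg | ggZ; Z -> b | CC | bb | gg | ZCg | ZSg | ggZ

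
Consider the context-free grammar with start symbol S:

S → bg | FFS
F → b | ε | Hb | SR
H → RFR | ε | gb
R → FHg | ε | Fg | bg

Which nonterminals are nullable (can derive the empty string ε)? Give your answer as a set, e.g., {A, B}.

{F, H, R}

Directly nullable (have an ε-rule): {F, H, R}.
Not nullable: S — each has a terminal in every rule's right-hand side or depends on a non-nullable symbol.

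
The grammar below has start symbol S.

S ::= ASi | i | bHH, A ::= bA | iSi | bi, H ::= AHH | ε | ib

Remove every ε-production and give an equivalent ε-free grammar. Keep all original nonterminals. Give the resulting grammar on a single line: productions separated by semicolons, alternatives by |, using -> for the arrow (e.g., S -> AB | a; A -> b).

S -> b | i | bH | ASi | bHH; A -> bA | bi | iSi; H -> A | AH | ib | AHH

Nullable set: {H}.
S -> bHH: H, H nullable, giving b | bH | bHH.
Drop H -> ε.
H -> AHH: H, H nullable, giving A | AH | AHH.
Unchanged (no nullable symbols): S -> ASi; S -> i; A -> bA; A -> bi; A -> iSi; H -> ib.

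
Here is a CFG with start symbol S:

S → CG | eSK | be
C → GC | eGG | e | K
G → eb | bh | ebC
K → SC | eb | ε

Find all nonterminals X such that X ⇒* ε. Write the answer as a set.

{C, K}

Directly nullable (have an ε-rule): {K}.
C is nullable via C -> K (every symbol on the right is already known nullable).
Not nullable: G, S — each has a terminal in every rule's right-hand side or depends on a non-nullable symbol.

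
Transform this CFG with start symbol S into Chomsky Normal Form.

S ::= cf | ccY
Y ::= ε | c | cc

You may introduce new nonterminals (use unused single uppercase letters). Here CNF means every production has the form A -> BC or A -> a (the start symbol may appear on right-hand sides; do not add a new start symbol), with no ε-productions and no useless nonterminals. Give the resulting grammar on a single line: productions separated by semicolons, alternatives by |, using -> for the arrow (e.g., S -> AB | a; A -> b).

S -> AA | AB | AC; A -> c; B -> f; C -> AY; Y -> c | AA

Nullable: {Y}; after ε-elimination: S -> cc | cf | ccY; Y -> c | cc.
No unit productions to eliminate.
TERM: introduce A -> c, B -> f and substitute in every rule of length ≥2.
BIN: S -> AAY becomes S -> AC, C -> AY.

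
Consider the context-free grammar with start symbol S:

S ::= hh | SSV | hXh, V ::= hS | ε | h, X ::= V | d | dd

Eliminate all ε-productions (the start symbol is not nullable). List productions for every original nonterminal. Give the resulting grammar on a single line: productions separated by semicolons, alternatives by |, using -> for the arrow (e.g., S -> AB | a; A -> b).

S -> SS | hh | SSV | hXh; V -> h | hS; X -> V | d | dd

Nullable set: {V, X}.
S -> SSV: V nullable, giving SS | SSV.
S -> hXh: X nullable, giving hXh | hh.
Drop V -> ε.
X -> V: V nullable, giving V.
Unchanged (no nullable symbols): S -> hh; V -> h; V -> hS; X -> d; X -> dd.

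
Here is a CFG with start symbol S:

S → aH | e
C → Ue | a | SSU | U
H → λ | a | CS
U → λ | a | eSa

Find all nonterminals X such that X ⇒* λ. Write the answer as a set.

{C, H, U}

Directly nullable (have an ε-rule): {H, U}.
C is nullable via C -> U (every symbol on the right is already known nullable).
Not nullable: S — each has a terminal in every rule's right-hand side or depends on a non-nullable symbol.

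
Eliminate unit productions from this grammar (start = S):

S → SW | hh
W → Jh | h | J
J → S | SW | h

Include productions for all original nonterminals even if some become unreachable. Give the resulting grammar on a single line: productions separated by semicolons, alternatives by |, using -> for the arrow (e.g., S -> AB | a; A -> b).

Unit productions: J->S, W->J.
Unit pairs (A ⇒* B via units): (J,S), (W,J), (W,S).
S: inherits non-unit rules of {S} → SW | hh.
J: inherits non-unit rules of {J, S} → SW | h | hh.
W: inherits non-unit rules of {J, S, W} → Jh | SW | h | hh.

S -> SW | hh; J -> h | SW | hh; W -> h | Jh | SW | hh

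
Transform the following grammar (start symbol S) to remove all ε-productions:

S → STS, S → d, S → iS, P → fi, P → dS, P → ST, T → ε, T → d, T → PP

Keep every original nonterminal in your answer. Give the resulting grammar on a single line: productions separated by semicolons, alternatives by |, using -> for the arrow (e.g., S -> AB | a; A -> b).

S -> d | SS | iS | STS; P -> S | ST | dS | fi; T -> d | PP

Nullable set: {T}.
S -> STS: T nullable, giving SS | STS.
P -> ST: T nullable, giving S | ST.
Drop T -> ε.
Unchanged (no nullable symbols): S -> d; S -> iS; P -> dS; P -> fi; T -> PP; T -> d.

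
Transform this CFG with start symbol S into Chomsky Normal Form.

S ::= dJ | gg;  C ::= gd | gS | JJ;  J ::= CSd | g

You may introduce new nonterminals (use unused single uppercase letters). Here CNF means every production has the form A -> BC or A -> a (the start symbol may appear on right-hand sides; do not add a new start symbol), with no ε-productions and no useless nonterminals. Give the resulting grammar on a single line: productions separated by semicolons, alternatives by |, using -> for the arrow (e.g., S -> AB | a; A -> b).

S -> AA | BJ; A -> g; B -> d; C -> AB | AS | JJ; D -> SB; J -> g | CD

No ε-productions.
No unit productions to eliminate.
TERM: introduce B -> d, A -> g and substitute in every rule of length ≥2.
BIN: J -> CSB becomes J -> CD, D -> SB.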